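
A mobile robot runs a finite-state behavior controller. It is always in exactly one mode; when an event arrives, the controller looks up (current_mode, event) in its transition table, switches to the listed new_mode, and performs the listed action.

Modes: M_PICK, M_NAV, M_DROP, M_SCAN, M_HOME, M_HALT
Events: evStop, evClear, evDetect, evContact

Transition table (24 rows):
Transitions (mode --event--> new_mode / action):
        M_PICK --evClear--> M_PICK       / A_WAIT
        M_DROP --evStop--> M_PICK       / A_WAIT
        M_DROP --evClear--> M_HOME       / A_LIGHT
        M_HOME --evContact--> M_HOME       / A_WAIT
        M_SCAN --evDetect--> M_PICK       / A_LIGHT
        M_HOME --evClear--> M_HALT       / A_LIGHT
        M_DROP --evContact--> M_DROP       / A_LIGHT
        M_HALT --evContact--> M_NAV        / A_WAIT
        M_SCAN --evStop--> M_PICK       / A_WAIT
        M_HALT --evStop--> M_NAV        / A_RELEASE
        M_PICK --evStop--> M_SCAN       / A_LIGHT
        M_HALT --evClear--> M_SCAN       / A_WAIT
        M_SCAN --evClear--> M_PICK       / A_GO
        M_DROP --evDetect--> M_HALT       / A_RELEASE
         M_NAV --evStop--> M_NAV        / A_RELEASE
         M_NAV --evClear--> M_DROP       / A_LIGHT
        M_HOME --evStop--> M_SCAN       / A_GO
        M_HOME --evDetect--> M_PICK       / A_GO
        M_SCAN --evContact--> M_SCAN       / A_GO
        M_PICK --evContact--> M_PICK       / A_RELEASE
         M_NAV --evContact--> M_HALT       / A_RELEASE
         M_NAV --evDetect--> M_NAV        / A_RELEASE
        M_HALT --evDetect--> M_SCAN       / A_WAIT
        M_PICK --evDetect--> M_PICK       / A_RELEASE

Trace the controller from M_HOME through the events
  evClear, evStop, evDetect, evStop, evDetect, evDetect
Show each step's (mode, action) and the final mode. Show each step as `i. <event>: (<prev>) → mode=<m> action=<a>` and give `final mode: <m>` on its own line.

1. evClear: (M_HOME) → mode=M_HALT action=A_LIGHT
2. evStop: (M_HALT) → mode=M_NAV action=A_RELEASE
3. evDetect: (M_NAV) → mode=M_NAV action=A_RELEASE
4. evStop: (M_NAV) → mode=M_NAV action=A_RELEASE
5. evDetect: (M_NAV) → mode=M_NAV action=A_RELEASE
6. evDetect: (M_NAV) → mode=M_NAV action=A_RELEASE

final mode: M_NAV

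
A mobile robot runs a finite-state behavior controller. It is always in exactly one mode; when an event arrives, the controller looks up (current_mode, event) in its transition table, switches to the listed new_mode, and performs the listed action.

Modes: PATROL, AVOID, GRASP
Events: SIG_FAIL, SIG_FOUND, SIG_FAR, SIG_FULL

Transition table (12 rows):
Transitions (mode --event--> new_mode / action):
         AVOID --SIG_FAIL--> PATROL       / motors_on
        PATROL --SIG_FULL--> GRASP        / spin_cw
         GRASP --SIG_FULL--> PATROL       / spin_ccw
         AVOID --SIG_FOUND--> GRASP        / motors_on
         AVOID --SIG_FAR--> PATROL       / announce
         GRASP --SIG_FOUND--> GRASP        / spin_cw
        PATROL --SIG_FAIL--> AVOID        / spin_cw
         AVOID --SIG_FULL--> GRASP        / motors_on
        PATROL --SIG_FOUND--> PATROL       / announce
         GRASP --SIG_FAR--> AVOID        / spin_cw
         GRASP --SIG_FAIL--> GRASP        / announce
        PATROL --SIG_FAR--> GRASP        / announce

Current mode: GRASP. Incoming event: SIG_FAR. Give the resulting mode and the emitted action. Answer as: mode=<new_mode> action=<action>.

current mode = GRASP; filter table to that mode:
  (GRASP, SIG_FULL) → (PATROL, spin_ccw)
  (GRASP, SIG_FOUND) → (GRASP, spin_cw)
  (GRASP, SIG_FAR) → (AVOID, spin_cw)  ← event matches
  (GRASP, SIG_FAIL) → (GRASP, announce)
event = SIG_FAR selects (AVOID, spin_cw)

mode=AVOID action=spin_cw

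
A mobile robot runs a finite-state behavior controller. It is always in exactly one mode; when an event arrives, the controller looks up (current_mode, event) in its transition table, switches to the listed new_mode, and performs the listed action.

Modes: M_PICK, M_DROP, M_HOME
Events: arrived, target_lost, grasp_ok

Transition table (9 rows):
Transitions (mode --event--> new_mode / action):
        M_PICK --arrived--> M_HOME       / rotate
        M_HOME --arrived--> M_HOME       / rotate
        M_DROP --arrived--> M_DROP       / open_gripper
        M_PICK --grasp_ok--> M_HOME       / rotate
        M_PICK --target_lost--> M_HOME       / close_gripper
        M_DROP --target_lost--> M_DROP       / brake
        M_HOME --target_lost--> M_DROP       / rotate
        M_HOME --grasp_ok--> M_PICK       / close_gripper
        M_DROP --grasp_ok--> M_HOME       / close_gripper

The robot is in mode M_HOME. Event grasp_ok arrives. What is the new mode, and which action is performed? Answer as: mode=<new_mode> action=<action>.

current mode = M_HOME; filter table to that mode:
  (M_HOME, arrived) → (M_HOME, rotate)
  (M_HOME, target_lost) → (M_DROP, rotate)
  (M_HOME, grasp_ok) → (M_PICK, close_gripper)  ← event matches
event = grasp_ok selects (M_PICK, close_gripper)

mode=M_PICK action=close_gripper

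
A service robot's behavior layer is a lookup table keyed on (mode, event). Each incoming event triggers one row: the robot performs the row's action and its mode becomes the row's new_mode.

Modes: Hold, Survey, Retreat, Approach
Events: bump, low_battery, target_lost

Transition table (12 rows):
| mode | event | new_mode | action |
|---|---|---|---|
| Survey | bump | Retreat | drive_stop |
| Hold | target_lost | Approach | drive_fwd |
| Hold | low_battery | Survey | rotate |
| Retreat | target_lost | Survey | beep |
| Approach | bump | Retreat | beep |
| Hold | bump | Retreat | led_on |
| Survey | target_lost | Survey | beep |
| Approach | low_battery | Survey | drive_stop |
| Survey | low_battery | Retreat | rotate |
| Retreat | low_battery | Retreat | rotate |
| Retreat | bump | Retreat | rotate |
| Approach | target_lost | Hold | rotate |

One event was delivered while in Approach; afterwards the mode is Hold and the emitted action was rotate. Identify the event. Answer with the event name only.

target_lost

try bump: (Approach, bump) → (Retreat, beep)
try low_battery: (Approach, low_battery) → (Survey, drive_stop)
try target_lost: (Approach, target_lost) → (Hold, rotate)  ← matches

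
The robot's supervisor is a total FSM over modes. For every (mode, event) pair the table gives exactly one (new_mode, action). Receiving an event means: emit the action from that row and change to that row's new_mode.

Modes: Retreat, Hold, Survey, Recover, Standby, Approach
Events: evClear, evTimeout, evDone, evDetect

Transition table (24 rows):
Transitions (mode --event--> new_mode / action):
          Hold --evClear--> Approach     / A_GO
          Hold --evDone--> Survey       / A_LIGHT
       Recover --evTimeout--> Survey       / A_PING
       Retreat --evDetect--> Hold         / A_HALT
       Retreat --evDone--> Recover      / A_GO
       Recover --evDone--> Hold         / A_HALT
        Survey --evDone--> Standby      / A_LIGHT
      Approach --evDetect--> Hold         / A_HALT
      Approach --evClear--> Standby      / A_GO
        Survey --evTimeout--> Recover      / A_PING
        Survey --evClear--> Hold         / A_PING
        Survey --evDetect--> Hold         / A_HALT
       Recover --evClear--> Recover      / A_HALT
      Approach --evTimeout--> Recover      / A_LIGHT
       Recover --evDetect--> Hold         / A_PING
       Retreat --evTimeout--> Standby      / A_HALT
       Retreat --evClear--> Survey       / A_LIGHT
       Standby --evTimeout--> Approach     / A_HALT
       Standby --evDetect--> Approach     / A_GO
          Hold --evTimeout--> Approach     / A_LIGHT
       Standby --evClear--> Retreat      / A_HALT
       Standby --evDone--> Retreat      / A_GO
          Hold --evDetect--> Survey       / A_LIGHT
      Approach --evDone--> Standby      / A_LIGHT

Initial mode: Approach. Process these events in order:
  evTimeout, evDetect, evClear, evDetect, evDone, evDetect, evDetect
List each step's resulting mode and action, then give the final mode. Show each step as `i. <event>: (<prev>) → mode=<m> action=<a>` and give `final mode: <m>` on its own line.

1. evTimeout: (Approach) → mode=Recover action=A_LIGHT
2. evDetect: (Recover) → mode=Hold action=A_PING
3. evClear: (Hold) → mode=Approach action=A_GO
4. evDetect: (Approach) → mode=Hold action=A_HALT
5. evDone: (Hold) → mode=Survey action=A_LIGHT
6. evDetect: (Survey) → mode=Hold action=A_HALT
7. evDetect: (Hold) → mode=Survey action=A_LIGHT

final mode: Survey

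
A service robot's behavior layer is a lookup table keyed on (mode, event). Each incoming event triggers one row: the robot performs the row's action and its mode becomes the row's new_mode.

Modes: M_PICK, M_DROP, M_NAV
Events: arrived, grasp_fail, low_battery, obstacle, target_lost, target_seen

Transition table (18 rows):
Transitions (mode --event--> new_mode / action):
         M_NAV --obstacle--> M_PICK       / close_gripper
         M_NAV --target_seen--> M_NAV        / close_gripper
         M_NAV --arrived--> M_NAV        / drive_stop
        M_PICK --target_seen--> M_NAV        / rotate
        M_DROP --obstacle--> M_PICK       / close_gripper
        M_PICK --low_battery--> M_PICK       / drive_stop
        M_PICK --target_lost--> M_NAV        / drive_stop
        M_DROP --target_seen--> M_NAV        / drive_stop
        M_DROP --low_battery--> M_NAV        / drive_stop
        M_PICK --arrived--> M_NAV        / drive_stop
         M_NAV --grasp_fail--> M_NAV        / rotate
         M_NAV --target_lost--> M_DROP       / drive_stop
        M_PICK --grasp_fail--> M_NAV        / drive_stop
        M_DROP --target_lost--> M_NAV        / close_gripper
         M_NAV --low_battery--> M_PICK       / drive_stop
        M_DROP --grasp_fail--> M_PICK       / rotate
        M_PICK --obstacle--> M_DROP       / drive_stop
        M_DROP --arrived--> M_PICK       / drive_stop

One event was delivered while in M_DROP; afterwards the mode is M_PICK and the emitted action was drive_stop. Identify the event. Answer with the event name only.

arrived

try arrived: (M_DROP, arrived) → (M_PICK, drive_stop)  ← matches
try grasp_fail: (M_DROP, grasp_fail) → (M_PICK, rotate)
try low_battery: (M_DROP, low_battery) → (M_NAV, drive_stop)
try obstacle: (M_DROP, obstacle) → (M_PICK, close_gripper)
try target_lost: (M_DROP, target_lost) → (M_NAV, close_gripper)
try target_seen: (M_DROP, target_seen) → (M_NAV, drive_stop)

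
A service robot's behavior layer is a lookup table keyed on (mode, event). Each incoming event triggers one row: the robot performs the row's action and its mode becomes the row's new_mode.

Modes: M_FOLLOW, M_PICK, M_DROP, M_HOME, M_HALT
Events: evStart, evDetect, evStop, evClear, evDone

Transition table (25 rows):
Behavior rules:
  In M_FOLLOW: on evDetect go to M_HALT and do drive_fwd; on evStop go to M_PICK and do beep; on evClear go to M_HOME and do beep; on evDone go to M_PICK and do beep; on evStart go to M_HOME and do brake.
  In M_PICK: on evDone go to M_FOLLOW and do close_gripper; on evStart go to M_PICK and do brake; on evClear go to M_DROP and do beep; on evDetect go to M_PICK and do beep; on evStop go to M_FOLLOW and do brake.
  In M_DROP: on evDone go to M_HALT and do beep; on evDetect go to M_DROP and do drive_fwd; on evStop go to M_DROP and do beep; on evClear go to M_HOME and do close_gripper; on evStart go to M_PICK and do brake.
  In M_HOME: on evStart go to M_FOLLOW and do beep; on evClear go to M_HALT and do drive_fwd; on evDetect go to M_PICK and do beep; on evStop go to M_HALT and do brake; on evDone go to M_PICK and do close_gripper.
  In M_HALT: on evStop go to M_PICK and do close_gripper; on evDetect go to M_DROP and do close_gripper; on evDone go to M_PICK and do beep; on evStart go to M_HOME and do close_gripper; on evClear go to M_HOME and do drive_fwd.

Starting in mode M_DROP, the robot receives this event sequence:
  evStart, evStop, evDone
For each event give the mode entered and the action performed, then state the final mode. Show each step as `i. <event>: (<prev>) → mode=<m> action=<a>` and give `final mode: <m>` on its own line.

1. evStart: (M_DROP) → mode=M_PICK action=brake
2. evStop: (M_PICK) → mode=M_FOLLOW action=brake
3. evDone: (M_FOLLOW) → mode=M_PICK action=beep

final mode: M_PICK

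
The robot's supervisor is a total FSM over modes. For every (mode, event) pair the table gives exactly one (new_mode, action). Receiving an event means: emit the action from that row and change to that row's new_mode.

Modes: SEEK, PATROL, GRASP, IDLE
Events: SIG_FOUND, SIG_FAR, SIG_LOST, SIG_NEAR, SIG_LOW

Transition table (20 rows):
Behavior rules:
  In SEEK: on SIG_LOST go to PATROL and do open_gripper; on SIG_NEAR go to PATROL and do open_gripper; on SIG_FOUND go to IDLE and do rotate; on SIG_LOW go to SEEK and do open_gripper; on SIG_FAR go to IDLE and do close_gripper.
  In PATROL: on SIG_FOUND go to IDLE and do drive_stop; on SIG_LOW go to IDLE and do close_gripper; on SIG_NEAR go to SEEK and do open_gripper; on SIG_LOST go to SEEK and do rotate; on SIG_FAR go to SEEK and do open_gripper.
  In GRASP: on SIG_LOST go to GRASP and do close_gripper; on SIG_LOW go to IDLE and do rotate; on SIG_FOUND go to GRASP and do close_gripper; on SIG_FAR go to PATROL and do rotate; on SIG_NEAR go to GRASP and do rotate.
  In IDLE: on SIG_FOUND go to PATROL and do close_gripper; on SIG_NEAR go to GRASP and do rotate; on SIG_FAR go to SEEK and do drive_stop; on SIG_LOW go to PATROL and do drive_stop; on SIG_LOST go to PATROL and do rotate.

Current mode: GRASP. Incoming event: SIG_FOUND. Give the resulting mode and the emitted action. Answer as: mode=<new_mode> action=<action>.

mode=GRASP action=close_gripper

current mode = GRASP; filter table to that mode:
  (GRASP, SIG_LOST) → (GRASP, close_gripper)
  (GRASP, SIG_LOW) → (IDLE, rotate)
  (GRASP, SIG_FOUND) → (GRASP, close_gripper)  ← event matches
  (GRASP, SIG_FAR) → (PATROL, rotate)
  (GRASP, SIG_NEAR) → (GRASP, rotate)
event = SIG_FOUND selects (GRASP, close_gripper)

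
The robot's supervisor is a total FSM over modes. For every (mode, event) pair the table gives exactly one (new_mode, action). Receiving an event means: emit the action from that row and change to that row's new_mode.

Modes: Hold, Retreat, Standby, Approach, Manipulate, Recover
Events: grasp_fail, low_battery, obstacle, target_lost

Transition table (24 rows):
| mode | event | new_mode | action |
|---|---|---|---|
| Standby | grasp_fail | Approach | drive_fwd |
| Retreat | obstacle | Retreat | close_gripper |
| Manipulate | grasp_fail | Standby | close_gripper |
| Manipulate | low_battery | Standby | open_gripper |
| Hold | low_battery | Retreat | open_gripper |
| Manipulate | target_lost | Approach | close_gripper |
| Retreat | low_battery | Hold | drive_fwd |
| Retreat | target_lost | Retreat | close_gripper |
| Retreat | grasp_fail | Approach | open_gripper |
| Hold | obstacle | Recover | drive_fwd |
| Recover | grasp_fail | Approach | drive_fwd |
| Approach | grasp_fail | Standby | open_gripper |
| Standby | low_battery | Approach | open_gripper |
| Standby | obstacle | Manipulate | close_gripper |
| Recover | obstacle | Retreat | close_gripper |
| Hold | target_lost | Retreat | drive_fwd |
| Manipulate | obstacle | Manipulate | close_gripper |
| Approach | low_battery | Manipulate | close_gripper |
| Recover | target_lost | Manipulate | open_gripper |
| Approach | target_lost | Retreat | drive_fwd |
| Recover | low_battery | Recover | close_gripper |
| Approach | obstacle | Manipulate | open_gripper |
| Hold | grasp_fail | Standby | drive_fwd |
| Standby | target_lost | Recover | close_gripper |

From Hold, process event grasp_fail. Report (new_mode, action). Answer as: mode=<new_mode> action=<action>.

current mode = Hold; filter table to that mode:
  (Hold, low_battery) → (Retreat, open_gripper)
  (Hold, obstacle) → (Recover, drive_fwd)
  (Hold, target_lost) → (Retreat, drive_fwd)
  (Hold, grasp_fail) → (Standby, drive_fwd)  ← event matches
event = grasp_fail selects (Standby, drive_fwd)

mode=Standby action=drive_fwd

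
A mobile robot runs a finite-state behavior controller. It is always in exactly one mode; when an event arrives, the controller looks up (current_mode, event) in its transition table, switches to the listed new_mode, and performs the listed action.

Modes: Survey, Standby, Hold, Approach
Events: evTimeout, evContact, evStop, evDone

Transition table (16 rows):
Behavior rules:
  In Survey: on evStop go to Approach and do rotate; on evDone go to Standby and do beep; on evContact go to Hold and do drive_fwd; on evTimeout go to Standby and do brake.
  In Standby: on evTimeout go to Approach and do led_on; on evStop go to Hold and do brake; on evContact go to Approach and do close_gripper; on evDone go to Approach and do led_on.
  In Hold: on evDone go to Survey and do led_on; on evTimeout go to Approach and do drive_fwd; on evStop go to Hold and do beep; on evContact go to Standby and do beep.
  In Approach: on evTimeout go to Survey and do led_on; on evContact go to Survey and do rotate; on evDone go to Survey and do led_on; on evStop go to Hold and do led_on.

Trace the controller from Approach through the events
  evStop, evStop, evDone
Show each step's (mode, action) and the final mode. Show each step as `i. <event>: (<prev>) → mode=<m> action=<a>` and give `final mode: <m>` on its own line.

1. evStop: (Approach) → mode=Hold action=led_on
2. evStop: (Hold) → mode=Hold action=beep
3. evDone: (Hold) → mode=Survey action=led_on

final mode: Survey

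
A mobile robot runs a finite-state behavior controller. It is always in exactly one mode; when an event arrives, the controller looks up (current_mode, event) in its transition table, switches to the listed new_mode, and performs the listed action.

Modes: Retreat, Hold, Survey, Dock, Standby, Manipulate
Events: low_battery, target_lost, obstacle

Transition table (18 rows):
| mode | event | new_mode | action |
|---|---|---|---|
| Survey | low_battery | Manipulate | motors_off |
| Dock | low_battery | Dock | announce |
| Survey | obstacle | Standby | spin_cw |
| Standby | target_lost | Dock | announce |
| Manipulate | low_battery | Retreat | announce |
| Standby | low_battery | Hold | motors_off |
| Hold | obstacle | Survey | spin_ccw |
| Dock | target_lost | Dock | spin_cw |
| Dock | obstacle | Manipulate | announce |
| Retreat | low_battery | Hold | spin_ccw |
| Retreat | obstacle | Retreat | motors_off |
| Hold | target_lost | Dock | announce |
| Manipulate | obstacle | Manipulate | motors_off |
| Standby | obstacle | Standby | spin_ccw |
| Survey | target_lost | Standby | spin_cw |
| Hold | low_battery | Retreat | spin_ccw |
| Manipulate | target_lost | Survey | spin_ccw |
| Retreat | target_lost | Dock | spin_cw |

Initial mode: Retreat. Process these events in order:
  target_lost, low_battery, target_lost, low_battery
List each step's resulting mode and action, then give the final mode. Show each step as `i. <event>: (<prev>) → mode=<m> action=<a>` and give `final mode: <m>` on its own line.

1. target_lost: (Retreat) → mode=Dock action=spin_cw
2. low_battery: (Dock) → mode=Dock action=announce
3. target_lost: (Dock) → mode=Dock action=spin_cw
4. low_battery: (Dock) → mode=Dock action=announce

final mode: Dock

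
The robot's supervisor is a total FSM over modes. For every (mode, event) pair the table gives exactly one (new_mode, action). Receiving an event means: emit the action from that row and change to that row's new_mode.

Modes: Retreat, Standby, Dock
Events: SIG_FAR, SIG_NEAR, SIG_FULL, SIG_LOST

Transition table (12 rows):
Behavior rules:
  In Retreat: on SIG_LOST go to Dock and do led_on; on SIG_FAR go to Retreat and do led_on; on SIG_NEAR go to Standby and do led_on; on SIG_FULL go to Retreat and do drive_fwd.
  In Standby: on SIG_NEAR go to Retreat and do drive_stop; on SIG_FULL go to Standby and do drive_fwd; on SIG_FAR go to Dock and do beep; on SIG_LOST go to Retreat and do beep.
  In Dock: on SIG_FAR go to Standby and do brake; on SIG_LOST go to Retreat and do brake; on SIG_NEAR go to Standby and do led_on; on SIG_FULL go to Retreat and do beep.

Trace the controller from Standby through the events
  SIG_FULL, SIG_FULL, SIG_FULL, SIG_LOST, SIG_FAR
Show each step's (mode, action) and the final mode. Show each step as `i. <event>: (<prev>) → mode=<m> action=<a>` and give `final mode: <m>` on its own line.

final mode: Retreat

1. SIG_FULL: (Standby) → mode=Standby action=drive_fwd
2. SIG_FULL: (Standby) → mode=Standby action=drive_fwd
3. SIG_FULL: (Standby) → mode=Standby action=drive_fwd
4. SIG_LOST: (Standby) → mode=Retreat action=beep
5. SIG_FAR: (Retreat) → mode=Retreat action=led_on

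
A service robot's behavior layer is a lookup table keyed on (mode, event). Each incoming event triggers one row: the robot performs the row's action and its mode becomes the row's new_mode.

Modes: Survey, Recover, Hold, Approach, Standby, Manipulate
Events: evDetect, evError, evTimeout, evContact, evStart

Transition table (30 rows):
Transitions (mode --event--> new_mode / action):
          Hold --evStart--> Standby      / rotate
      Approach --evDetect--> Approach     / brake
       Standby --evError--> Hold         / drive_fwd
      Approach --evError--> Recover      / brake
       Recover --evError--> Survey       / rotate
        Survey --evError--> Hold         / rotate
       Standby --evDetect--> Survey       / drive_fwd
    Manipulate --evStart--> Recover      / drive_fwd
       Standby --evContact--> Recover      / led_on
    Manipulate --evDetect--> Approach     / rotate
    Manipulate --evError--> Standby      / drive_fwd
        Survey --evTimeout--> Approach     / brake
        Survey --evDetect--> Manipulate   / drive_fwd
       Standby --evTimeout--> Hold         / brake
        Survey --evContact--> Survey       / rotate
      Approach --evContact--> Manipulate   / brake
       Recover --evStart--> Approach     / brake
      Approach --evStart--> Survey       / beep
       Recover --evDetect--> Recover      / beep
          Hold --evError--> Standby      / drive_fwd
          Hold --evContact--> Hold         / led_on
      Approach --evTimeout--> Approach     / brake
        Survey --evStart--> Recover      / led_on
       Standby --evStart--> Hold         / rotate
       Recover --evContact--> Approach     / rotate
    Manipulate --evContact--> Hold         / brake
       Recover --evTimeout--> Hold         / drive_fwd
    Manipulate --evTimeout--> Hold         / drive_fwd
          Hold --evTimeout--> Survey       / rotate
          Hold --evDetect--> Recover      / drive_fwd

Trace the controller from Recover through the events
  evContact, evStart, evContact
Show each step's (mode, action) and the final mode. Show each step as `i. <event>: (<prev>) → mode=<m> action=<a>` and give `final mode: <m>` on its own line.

1. evContact: (Recover) → mode=Approach action=rotate
2. evStart: (Approach) → mode=Survey action=beep
3. evContact: (Survey) → mode=Survey action=rotate

final mode: Survey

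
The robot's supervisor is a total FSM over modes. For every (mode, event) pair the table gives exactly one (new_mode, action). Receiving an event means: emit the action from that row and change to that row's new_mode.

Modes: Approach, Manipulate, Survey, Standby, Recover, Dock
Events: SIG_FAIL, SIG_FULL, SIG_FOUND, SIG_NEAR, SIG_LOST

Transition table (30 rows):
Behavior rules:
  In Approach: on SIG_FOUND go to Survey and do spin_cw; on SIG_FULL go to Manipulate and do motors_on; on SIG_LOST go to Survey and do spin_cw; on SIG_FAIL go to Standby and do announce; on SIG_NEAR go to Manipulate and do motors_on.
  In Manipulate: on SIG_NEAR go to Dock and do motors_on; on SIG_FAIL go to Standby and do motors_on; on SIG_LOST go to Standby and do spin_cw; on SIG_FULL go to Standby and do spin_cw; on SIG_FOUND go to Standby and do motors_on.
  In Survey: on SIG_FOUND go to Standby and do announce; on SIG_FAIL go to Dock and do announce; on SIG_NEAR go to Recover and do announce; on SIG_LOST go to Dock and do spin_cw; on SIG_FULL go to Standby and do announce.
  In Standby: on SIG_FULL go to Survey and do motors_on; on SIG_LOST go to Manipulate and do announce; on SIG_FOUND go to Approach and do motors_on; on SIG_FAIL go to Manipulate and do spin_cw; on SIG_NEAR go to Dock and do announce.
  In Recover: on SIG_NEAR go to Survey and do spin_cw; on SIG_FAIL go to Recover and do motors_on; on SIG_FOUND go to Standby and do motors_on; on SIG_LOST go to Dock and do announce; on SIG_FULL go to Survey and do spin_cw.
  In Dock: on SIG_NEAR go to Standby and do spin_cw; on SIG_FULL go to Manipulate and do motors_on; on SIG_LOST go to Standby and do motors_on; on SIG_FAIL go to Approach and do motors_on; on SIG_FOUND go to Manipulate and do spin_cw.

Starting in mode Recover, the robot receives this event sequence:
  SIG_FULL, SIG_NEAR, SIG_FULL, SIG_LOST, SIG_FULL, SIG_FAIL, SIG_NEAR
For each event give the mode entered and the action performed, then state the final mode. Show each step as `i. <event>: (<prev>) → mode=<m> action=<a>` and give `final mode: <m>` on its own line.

1. SIG_FULL: (Recover) → mode=Survey action=spin_cw
2. SIG_NEAR: (Survey) → mode=Recover action=announce
3. SIG_FULL: (Recover) → mode=Survey action=spin_cw
4. SIG_LOST: (Survey) → mode=Dock action=spin_cw
5. SIG_FULL: (Dock) → mode=Manipulate action=motors_on
6. SIG_FAIL: (Manipulate) → mode=Standby action=motors_on
7. SIG_NEAR: (Standby) → mode=Dock action=announce

final mode: Dock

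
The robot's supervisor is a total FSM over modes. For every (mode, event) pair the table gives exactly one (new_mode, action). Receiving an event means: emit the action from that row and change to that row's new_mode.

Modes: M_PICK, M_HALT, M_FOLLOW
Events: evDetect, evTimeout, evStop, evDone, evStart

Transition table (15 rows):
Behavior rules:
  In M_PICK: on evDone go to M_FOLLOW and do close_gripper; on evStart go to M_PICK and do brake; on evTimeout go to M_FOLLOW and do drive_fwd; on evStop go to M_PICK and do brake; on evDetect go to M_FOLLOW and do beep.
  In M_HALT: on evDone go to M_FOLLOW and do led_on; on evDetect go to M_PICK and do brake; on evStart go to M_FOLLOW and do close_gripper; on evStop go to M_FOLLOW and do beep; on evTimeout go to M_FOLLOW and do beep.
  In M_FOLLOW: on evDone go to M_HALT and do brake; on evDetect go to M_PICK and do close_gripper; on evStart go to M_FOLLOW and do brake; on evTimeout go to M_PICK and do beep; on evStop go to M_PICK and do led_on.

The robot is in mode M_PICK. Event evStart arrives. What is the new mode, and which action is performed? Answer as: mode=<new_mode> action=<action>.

current mode = M_PICK; filter table to that mode:
  (M_PICK, evDone) → (M_FOLLOW, close_gripper)
  (M_PICK, evStart) → (M_PICK, brake)  ← event matches
  (M_PICK, evTimeout) → (M_FOLLOW, drive_fwd)
  (M_PICK, evStop) → (M_PICK, brake)
  (M_PICK, evDetect) → (M_FOLLOW, beep)
event = evStart selects (M_PICK, brake)

mode=M_PICK action=brake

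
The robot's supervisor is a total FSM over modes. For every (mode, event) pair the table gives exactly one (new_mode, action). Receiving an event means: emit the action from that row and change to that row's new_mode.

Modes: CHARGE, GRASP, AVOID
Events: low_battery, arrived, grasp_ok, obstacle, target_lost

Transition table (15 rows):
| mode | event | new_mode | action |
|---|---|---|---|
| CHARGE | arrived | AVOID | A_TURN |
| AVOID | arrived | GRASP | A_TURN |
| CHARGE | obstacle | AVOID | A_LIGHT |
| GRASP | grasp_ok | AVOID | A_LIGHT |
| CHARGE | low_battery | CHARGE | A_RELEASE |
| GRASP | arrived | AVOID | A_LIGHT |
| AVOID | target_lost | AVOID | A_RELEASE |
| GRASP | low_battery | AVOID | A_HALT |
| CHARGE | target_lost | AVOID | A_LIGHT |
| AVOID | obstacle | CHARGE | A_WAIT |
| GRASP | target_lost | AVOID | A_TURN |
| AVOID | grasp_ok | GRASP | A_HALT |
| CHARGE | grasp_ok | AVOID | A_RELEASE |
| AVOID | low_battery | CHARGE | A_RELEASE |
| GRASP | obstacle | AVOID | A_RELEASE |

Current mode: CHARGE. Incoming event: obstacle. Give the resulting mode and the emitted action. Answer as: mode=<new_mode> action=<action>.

current mode = CHARGE; filter table to that mode:
  (CHARGE, arrived) → (AVOID, A_TURN)
  (CHARGE, obstacle) → (AVOID, A_LIGHT)  ← event matches
  (CHARGE, low_battery) → (CHARGE, A_RELEASE)
  (CHARGE, target_lost) → (AVOID, A_LIGHT)
  (CHARGE, grasp_ok) → (AVOID, A_RELEASE)
event = obstacle selects (AVOID, A_LIGHT)

mode=AVOID action=A_LIGHT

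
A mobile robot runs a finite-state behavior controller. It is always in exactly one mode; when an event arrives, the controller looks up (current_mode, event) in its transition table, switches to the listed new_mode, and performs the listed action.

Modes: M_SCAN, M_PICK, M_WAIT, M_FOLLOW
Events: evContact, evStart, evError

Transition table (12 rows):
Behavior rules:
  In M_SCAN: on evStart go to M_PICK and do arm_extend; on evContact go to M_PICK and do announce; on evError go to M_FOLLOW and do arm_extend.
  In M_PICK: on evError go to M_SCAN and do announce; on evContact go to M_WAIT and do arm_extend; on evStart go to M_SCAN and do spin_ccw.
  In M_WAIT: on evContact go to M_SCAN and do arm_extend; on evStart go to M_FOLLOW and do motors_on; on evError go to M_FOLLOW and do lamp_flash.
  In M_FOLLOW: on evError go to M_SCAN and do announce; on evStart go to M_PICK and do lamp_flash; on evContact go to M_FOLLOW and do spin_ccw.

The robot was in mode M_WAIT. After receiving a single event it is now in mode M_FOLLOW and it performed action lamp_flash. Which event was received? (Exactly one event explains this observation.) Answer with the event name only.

try evContact: (M_WAIT, evContact) → (M_SCAN, arm_extend)
try evStart: (M_WAIT, evStart) → (M_FOLLOW, motors_on)
try evError: (M_WAIT, evError) → (M_FOLLOW, lamp_flash)  ← matches

evError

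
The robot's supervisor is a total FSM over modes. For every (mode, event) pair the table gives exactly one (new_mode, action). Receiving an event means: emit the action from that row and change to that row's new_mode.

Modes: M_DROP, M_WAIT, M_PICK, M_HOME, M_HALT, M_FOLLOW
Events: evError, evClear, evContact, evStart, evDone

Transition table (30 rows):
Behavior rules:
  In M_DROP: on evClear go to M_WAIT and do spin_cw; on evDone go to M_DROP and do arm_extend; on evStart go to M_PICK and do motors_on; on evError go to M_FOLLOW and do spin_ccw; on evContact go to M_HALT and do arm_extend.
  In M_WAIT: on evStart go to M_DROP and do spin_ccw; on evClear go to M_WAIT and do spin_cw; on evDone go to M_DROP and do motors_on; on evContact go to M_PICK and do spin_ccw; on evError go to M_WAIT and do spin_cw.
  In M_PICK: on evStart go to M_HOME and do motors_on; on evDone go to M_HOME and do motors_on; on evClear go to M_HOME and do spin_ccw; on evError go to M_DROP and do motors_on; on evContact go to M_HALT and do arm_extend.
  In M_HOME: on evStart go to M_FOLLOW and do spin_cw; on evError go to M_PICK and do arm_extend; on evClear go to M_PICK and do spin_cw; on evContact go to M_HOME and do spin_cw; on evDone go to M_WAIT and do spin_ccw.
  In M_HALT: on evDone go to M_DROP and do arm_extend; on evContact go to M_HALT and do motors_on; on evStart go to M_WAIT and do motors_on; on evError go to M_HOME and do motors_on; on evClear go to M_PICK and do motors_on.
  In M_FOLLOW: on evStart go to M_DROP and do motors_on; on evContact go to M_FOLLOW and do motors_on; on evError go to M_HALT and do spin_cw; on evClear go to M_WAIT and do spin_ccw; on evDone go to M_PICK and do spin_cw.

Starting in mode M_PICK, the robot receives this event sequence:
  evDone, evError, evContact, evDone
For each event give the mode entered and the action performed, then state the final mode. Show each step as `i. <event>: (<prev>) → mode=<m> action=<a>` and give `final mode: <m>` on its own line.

final mode: M_DROP

1. evDone: (M_PICK) → mode=M_HOME action=motors_on
2. evError: (M_HOME) → mode=M_PICK action=arm_extend
3. evContact: (M_PICK) → mode=M_HALT action=arm_extend
4. evDone: (M_HALT) → mode=M_DROP action=arm_extend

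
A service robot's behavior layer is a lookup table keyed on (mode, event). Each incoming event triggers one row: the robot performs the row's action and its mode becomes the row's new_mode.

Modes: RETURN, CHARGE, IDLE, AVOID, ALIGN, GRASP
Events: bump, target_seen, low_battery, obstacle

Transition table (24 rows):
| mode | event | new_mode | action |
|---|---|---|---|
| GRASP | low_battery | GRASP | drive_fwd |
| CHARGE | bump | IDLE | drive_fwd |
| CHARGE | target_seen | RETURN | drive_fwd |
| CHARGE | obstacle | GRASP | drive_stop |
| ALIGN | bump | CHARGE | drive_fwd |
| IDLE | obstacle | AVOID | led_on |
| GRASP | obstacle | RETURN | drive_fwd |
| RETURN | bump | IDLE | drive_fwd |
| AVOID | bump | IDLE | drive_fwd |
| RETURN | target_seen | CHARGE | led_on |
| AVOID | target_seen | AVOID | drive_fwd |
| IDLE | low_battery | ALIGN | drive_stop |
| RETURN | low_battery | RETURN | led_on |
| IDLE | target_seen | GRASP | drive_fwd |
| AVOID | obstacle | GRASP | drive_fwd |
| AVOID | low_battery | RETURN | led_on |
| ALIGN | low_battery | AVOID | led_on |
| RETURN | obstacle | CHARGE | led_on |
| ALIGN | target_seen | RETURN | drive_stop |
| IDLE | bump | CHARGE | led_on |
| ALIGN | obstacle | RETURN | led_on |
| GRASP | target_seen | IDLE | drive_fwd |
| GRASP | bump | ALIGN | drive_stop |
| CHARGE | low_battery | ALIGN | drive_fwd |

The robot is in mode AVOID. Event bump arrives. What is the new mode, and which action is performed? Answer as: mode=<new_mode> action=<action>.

mode=IDLE action=drive_fwd

current mode = AVOID; filter table to that mode:
  (AVOID, bump) → (IDLE, drive_fwd)  ← event matches
  (AVOID, target_seen) → (AVOID, drive_fwd)
  (AVOID, obstacle) → (GRASP, drive_fwd)
  (AVOID, low_battery) → (RETURN, led_on)
event = bump selects (IDLE, drive_fwd)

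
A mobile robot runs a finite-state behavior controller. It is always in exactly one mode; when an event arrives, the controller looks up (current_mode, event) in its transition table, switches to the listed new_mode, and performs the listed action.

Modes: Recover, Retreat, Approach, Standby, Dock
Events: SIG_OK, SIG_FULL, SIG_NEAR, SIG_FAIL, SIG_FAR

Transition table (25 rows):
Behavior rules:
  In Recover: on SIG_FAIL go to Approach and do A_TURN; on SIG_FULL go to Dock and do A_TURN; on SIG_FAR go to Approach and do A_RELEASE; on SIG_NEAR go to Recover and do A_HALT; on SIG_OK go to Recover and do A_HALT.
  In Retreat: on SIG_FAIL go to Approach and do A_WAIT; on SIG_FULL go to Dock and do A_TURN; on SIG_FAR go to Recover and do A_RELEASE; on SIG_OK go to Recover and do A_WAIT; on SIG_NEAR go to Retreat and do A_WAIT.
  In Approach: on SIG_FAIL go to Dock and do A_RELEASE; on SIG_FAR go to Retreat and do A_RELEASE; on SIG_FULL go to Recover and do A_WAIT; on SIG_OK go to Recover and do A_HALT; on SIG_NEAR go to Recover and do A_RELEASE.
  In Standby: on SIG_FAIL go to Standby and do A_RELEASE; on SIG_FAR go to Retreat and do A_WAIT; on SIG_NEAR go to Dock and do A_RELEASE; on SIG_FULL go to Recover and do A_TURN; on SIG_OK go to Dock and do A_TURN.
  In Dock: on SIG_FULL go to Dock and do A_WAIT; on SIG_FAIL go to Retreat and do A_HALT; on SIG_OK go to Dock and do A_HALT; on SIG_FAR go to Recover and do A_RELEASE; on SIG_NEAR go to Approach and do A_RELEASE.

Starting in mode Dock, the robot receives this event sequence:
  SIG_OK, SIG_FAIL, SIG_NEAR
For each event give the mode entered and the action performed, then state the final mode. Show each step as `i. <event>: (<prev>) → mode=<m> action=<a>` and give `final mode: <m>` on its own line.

final mode: Retreat

1. SIG_OK: (Dock) → mode=Dock action=A_HALT
2. SIG_FAIL: (Dock) → mode=Retreat action=A_HALT
3. SIG_NEAR: (Retreat) → mode=Retreat action=A_WAIT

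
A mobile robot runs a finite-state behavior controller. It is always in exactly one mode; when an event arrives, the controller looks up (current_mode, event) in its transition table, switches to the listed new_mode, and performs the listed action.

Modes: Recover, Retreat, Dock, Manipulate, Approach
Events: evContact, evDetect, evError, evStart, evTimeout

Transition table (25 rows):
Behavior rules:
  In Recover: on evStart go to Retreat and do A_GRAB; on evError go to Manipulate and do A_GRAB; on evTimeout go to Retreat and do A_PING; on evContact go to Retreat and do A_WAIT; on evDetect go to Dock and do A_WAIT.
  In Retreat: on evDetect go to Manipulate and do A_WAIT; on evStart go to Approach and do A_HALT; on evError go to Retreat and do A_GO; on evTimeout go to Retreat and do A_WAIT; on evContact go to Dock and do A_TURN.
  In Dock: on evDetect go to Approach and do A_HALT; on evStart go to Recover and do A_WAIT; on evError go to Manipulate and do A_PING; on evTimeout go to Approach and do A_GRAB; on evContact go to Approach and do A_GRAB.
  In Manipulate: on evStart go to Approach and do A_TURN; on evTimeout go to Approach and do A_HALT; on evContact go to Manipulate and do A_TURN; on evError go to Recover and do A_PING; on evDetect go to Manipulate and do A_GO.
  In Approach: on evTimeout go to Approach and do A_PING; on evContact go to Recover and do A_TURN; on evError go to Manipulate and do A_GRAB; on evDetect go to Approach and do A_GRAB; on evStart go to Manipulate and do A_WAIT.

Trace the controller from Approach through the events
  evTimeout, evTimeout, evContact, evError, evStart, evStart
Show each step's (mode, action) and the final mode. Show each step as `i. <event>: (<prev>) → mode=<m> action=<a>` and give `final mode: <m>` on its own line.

final mode: Manipulate

1. evTimeout: (Approach) → mode=Approach action=A_PING
2. evTimeout: (Approach) → mode=Approach action=A_PING
3. evContact: (Approach) → mode=Recover action=A_TURN
4. evError: (Recover) → mode=Manipulate action=A_GRAB
5. evStart: (Manipulate) → mode=Approach action=A_TURN
6. evStart: (Approach) → mode=Manipulate action=A_WAIT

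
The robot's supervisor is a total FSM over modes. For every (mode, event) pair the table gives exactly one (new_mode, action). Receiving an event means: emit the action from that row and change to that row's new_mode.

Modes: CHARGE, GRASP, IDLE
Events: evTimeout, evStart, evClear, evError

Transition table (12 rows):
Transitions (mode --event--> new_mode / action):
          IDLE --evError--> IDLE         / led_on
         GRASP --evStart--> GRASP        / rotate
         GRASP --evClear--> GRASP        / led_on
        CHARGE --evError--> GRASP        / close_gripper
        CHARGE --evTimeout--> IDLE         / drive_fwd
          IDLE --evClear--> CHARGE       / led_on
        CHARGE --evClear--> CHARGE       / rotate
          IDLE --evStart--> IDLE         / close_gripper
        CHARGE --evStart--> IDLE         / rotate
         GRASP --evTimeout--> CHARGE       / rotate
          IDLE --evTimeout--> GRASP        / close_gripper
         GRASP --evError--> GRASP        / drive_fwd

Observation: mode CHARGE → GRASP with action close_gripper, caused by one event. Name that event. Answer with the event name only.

evError

try evTimeout: (CHARGE, evTimeout) → (IDLE, drive_fwd)
try evStart: (CHARGE, evStart) → (IDLE, rotate)
try evClear: (CHARGE, evClear) → (CHARGE, rotate)
try evError: (CHARGE, evError) → (GRASP, close_gripper)  ← matches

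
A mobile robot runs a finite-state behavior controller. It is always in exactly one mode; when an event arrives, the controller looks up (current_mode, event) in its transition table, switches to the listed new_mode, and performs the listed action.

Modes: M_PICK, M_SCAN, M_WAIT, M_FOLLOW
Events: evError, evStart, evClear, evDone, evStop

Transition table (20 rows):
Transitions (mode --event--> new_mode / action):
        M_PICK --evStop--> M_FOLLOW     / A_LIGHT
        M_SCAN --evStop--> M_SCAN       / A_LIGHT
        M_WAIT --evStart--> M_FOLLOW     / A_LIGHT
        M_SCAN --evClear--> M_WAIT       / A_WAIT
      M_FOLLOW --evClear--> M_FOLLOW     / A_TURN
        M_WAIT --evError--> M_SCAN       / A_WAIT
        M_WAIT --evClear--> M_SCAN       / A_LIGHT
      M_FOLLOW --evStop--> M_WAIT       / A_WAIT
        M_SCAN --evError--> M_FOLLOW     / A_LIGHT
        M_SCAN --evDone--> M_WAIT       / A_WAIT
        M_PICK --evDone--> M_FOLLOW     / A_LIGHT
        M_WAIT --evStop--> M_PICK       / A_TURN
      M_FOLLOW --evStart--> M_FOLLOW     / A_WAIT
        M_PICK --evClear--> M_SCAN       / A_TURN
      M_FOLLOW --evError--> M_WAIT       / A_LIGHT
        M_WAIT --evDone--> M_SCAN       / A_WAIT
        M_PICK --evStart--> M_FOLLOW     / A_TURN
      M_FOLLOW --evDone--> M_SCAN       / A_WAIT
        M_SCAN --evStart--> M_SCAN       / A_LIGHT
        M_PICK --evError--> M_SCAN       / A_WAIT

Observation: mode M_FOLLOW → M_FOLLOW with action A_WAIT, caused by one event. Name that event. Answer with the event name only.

try evError: (M_FOLLOW, evError) → (M_WAIT, A_LIGHT)
try evStart: (M_FOLLOW, evStart) → (M_FOLLOW, A_WAIT)  ← matches
try evClear: (M_FOLLOW, evClear) → (M_FOLLOW, A_TURN)
try evDone: (M_FOLLOW, evDone) → (M_SCAN, A_WAIT)
try evStop: (M_FOLLOW, evStop) → (M_WAIT, A_WAIT)

evStart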